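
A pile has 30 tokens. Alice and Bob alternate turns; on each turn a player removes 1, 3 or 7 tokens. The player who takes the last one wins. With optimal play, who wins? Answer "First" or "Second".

W/L table (W = player to move can force a win):
i:   0  1  2  3  4  5  6  7  8  9 10 11 12 13 14 15 16 17 18 19 20 21 22 23 24 25 26 27 28 29 30
     L  W  L  W  L  W  L  W  L  W  L  W  L  W  L  W  L  W  L  W  L  W  L  W  L  W  L  W  L  W  L
Position 30 is L, so the second player wins.

Second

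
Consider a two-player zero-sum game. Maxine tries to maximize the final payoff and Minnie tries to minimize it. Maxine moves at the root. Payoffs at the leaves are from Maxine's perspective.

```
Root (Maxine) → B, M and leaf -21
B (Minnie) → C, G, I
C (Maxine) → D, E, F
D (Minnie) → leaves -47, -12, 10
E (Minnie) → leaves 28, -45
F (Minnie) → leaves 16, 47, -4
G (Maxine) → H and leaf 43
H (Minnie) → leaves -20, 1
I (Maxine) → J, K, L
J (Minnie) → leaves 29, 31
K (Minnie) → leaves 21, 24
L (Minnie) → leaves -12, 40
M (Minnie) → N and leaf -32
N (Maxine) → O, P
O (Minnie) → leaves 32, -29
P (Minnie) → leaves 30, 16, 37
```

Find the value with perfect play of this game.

D (Minnie): min(-47, -12, 10) = -47
E (Minnie): min(28, -45) = -45
F (Minnie): min(16, 47, -4) = -4
C (Maxine): max(-47, -45, -4) = -4
H (Minnie): min(-20, 1) = -20
G (Maxine): max(-20, 43) = 43
J (Minnie): min(29, 31) = 29
K (Minnie): min(21, 24) = 21
L (Minnie): min(-12, 40) = -12
I (Maxine): max(29, 21, -12) = 29
B (Minnie): min(-4, 43, 29) = -4
O (Minnie): min(32, -29) = -29
P (Minnie): min(30, 16, 37) = 16
N (Maxine): max(-29, 16) = 16
M (Minnie): min(16, -32) = -32
Root (Maxine): max(-4, -32, -21) = -4

-4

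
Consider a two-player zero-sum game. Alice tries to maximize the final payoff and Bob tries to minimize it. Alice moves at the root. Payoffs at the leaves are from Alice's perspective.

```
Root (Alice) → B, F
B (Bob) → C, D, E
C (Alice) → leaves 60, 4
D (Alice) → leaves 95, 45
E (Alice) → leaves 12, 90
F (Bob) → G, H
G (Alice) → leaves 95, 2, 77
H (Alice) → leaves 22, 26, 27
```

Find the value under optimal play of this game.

60

C (Alice): max(60, 4) = 60
D (Alice): max(95, 45) = 95
E (Alice): max(12, 90) = 90
B (Bob): min(60, 95, 90) = 60
G (Alice): max(95, 2, 77) = 95
H (Alice): max(22, 26, 27) = 27
F (Bob): min(95, 27) = 27
Root (Alice): max(60, 27) = 60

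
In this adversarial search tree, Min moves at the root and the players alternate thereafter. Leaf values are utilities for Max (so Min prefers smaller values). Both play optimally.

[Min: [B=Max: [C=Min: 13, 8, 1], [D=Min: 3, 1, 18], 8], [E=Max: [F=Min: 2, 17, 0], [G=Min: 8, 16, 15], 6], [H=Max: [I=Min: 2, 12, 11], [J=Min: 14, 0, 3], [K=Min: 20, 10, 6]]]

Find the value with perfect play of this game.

C (Min): min(13, 8, 1) = 1
D (Min): min(3, 1, 18) = 1
B (Max): max(1, 1, 8) = 8
F (Min): min(2, 17, 0) = 0
G (Min): min(8, 16, 15) = 8
E (Max): max(0, 8, 6) = 8
I (Min): min(2, 12, 11) = 2
J (Min): min(14, 0, 3) = 0
K (Min): min(20, 10, 6) = 6
H (Max): max(2, 0, 6) = 6
Root (Min): min(8, 8, 6) = 6

6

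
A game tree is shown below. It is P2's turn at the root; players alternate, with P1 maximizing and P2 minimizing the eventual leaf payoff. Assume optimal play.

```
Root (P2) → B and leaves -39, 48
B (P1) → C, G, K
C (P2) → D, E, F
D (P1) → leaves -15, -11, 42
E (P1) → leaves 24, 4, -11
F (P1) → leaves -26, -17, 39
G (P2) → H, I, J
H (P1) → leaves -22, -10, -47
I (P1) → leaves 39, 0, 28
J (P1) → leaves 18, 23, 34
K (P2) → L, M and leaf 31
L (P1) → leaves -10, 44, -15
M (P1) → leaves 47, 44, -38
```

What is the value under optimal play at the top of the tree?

D (P1): max(-15, -11, 42) = 42
E (P1): max(24, 4, -11) = 24
F (P1): max(-26, -17, 39) = 39
C (P2): min(42, 24, 39) = 24
H (P1): max(-22, -10, -47) = -10
I (P1): max(39, 0, 28) = 39
J (P1): max(18, 23, 34) = 34
G (P2): min(-10, 39, 34) = -10
L (P1): max(-10, 44, -15) = 44
M (P1): max(47, 44, -38) = 47
K (P2): min(44, 47, 31) = 31
B (P1): max(24, -10, 31) = 31
Root (P2): min(31, -39, 48) = -39

-39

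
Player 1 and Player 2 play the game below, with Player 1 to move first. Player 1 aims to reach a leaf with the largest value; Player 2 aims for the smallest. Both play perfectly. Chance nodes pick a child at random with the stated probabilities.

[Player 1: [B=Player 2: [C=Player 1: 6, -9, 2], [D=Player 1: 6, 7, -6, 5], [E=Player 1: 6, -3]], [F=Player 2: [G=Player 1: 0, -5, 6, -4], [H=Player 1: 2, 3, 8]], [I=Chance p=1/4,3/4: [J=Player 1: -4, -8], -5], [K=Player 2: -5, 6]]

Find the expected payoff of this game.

C (Player 1): max(6, -9, 2) = 6
D (Player 1): max(6, 7, -6, 5) = 7
E (Player 1): max(6, -3) = 6
B (Player 2): min(6, 7, 6) = 6
G (Player 1): max(0, -5, 6, -4) = 6
H (Player 1): max(2, 3, 8) = 8
F (Player 2): min(6, 8) = 6
J (Player 1): max(-4, -8) = -4
I (Chance): 1/4·-4 + 3/4·-5 = -4.75
K (Player 2): min(-5, 6) = -5
Root (Player 1): max(6, 6, -4.75, -5) = 6

6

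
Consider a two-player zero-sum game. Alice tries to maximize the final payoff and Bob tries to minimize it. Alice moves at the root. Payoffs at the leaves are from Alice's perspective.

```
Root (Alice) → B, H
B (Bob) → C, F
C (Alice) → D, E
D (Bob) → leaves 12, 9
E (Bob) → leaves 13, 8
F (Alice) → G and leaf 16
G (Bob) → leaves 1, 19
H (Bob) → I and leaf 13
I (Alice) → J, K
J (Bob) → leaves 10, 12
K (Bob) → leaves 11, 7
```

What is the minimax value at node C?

D: min(12, 9) = 9
E: min(13, 8) = 8
C: max(9, 8) = 9

9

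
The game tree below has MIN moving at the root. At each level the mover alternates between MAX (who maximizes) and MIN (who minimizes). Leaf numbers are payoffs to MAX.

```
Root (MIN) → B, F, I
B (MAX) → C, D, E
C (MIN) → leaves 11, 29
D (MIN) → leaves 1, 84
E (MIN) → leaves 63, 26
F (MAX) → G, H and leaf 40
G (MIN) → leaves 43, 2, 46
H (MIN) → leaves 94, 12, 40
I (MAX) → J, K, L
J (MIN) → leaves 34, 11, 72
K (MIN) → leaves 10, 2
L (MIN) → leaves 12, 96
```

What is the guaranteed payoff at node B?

C: min(11, 29) = 11
D: min(1, 84) = 1
E: min(63, 26) = 26
B: max(11, 1, 26) = 26

26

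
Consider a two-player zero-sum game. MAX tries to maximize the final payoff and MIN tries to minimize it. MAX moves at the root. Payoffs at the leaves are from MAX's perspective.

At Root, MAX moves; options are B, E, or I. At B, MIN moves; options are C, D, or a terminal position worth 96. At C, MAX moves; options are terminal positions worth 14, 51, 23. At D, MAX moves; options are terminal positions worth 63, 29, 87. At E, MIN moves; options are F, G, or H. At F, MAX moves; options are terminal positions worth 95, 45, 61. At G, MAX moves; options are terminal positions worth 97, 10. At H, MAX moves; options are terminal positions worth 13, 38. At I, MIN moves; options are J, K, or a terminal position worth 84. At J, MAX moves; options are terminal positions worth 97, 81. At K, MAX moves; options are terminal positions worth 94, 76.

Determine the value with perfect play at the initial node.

C (MAX): max(14, 51, 23) = 51
D (MAX): max(63, 29, 87) = 87
B (MIN): min(51, 87, 96) = 51
F (MAX): max(95, 45, 61) = 95
G (MAX): max(97, 10) = 97
H (MAX): max(13, 38) = 38
E (MIN): min(95, 97, 38) = 38
J (MAX): max(97, 81) = 97
K (MAX): max(94, 76) = 94
I (MIN): min(97, 94, 84) = 84
Root (MAX): max(51, 38, 84) = 84

84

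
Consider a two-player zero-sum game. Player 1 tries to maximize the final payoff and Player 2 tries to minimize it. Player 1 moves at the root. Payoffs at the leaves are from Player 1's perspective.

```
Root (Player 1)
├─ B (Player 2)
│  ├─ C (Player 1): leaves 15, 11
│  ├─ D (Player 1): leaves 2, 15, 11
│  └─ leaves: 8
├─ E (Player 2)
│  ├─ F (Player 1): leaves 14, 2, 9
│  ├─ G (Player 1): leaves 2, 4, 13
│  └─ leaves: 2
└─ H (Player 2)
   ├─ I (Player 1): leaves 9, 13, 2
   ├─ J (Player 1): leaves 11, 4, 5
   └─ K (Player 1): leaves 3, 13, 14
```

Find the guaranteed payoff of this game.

C (Player 1): max(15, 11) = 15
D (Player 1): max(2, 15, 11) = 15
B (Player 2): min(15, 15, 8) = 8
F (Player 1): max(14, 2, 9) = 14
G (Player 1): max(2, 4, 13) = 13
E (Player 2): min(14, 13, 2) = 2
I (Player 1): max(9, 13, 2) = 13
J (Player 1): max(11, 4, 5) = 11
K (Player 1): max(3, 13, 14) = 14
H (Player 2): min(13, 11, 14) = 11
Root (Player 1): max(8, 2, 11) = 11

11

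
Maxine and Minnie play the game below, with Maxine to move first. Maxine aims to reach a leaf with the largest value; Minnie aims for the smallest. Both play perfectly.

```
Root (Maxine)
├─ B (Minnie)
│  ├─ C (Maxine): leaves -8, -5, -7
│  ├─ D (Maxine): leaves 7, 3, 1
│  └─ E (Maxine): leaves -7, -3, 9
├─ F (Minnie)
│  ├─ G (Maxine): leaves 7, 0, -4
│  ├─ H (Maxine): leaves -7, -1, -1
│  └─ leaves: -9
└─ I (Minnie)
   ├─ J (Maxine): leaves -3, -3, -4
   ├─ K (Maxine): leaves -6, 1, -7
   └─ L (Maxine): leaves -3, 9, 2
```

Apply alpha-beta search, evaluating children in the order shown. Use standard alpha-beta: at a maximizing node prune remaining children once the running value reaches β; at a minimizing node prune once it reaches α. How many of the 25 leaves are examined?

19

C [α=-∞,β=+∞]: v=-5
D [α=-∞,β=-5]: v=7 after child 1 ≥ β → β-cutoff, skip 2
E [α=-∞,β=-5]: v=-3 after child 2 ≥ β → β-cutoff, skip 1
B [α=-∞,β=+∞]: v=-5
G [α=-5,β=+∞]: v=7
H [α=-5,β=7]: v=-1
F [α=-5,β=+∞]: v=-9
J [α=-5,β=+∞]: v=-3
K [α=-5,β=-3]: v=1 after child 2 ≥ β → β-cutoff, skip 1
L [α=-5,β=-3]: v=-3 after child 1 ≥ β → β-cutoff, skip 2
I [α=-5,β=+∞]: v=-3
Root [α=-∞,β=+∞]: v=-3
Leaves evaluated: 19 of 25.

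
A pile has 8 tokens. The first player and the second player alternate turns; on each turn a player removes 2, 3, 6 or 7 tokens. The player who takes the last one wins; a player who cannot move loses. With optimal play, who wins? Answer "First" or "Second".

First

Compute winning (W) and losing (L) positions by backward induction:
i:   0  1  2  3  4  5  6  7  8
     L  L  W  W  W  L  W  W  W
Position 8 is W, so the first player wins.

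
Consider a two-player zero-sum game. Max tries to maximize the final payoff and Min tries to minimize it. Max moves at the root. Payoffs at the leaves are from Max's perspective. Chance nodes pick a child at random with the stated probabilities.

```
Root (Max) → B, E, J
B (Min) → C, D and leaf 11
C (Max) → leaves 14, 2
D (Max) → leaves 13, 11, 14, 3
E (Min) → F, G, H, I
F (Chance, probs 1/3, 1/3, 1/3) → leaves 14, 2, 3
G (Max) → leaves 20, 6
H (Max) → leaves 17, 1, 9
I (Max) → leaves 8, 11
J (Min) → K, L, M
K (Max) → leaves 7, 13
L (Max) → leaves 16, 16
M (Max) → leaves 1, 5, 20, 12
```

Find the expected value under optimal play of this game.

13

C (Max): max(14, 2) = 14
D (Max): max(13, 11, 14, 3) = 14
B (Min): min(14, 14, 11) = 11
F (Chance): 1/3·14 + 1/3·2 + 1/3·3 = 6.33
G (Max): max(20, 6) = 20
H (Max): max(17, 1, 9) = 17
I (Max): max(8, 11) = 11
E (Min): min(6.33, 20, 17, 11) = 6.33
K (Max): max(7, 13) = 13
L (Max): max(16, 16) = 16
M (Max): max(1, 5, 20, 12) = 20
J (Min): min(13, 16, 20) = 13
Root (Max): max(11, 6.33, 13) = 13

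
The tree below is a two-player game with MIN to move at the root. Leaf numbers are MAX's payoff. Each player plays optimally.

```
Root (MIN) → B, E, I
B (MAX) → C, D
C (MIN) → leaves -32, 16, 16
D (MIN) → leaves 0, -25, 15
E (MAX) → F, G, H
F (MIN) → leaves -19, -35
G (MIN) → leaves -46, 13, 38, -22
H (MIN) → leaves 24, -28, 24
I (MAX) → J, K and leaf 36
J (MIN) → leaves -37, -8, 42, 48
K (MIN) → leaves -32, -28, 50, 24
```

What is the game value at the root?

C (MIN): min(-32, 16, 16) = -32
D (MIN): min(0, -25, 15) = -25
B (MAX): max(-32, -25) = -25
F (MIN): min(-19, -35) = -35
G (MIN): min(-46, 13, 38, -22) = -46
H (MIN): min(24, -28, 24) = -28
E (MAX): max(-35, -46, -28) = -28
J (MIN): min(-37, -8, 42, 48) = -37
K (MIN): min(-32, -28, 50, 24) = -32
I (MAX): max(-37, -32, 36) = 36
Root (MIN): min(-25, -28, 36) = -28

-28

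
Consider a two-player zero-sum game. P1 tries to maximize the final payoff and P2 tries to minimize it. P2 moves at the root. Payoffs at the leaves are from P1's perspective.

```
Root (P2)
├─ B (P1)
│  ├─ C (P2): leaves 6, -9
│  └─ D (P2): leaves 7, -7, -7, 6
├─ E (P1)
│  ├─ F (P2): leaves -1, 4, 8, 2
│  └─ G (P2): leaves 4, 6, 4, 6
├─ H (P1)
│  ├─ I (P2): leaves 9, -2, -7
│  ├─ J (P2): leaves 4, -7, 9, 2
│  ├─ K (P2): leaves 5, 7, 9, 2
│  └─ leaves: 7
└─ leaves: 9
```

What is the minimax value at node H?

7

I: min(9, -2, -7) = -7
J: min(4, -7, 9, 2) = -7
K: min(5, 7, 9, 2) = 2
H: max(-7, -7, 2, 7) = 7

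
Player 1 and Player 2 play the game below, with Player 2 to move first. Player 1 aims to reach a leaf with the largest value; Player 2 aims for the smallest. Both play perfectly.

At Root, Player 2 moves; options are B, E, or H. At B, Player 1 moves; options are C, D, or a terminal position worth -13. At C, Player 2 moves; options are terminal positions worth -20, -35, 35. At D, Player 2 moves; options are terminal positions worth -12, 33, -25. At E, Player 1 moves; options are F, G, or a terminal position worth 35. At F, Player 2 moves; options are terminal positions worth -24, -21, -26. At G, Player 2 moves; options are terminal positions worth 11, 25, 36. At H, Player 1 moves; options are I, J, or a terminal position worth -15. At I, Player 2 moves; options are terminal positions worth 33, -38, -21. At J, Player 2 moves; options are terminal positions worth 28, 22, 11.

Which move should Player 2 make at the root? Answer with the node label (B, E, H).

B

C (Player 2): min(-20, -35, 35) = -35
D (Player 2): min(-12, 33, -25) = -25
B (Player 1): max(-35, -25, -13) = -13
F (Player 2): min(-24, -21, -26) = -26
G (Player 2): min(11, 25, 36) = 11
E (Player 1): max(-26, 11, 35) = 35
I (Player 2): min(33, -38, -21) = -38
J (Player 2): min(28, 22, 11) = 11
H (Player 1): max(-38, 11, -15) = 11
Root (Player 2): min(-13, 35, 11) = -13
Player 2 picks the child with the lowest value: B (value -13).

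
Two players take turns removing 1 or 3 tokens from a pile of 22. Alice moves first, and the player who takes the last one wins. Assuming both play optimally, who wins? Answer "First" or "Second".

Compute winning (W) and losing (L) positions by backward induction:
i:   0  1  2  3  4  5  6  7  8  9 10 11 12 13 14 15 16 17 18 19 20 21 22
     L  W  L  W  L  W  L  W  L  W  L  W  L  W  L  W  L  W  L  W  L  W  L
Position 22 is L, so the second player wins.

Second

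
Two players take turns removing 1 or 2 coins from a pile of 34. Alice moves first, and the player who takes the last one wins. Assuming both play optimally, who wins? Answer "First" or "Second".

W/L table (W = player to move can force a win):
i:   0  1  2  3  4  5  6  7  8  9 10 11 12 13 14 15 16 17 18 19 20 21 22 23 24 25 26 27 28 29 30 31 32 33 34
     L  W  W  L  W  W  L  W  W  L  W  W  L  W  W  L  W  W  L  W  W  L  W  W  L  W  W  L  W  W  L  W  W  L  W
Position 34 is W, so the first player wins.

First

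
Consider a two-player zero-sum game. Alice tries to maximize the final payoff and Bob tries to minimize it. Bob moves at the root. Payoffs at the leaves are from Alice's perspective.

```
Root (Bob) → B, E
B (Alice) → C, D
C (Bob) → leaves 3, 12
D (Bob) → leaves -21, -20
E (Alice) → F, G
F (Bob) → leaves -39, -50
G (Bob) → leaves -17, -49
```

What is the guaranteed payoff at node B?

3

C: min(3, 12) = 3
D: min(-21, -20) = -21
B: max(3, -21) = 3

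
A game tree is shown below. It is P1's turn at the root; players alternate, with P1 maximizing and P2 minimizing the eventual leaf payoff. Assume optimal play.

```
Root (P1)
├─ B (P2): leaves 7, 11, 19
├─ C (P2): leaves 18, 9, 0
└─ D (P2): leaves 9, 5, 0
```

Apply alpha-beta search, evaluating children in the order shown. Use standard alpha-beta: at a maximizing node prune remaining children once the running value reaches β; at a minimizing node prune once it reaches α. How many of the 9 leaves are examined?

B [α=-∞,β=+∞]: v=7
C [α=7,β=+∞]: v=0
D [α=7,β=+∞]: v=5 after child 2 ≤ α → α-cutoff, skip 1
Root [α=-∞,β=+∞]: v=7
Leaves evaluated: 8 of 9.

8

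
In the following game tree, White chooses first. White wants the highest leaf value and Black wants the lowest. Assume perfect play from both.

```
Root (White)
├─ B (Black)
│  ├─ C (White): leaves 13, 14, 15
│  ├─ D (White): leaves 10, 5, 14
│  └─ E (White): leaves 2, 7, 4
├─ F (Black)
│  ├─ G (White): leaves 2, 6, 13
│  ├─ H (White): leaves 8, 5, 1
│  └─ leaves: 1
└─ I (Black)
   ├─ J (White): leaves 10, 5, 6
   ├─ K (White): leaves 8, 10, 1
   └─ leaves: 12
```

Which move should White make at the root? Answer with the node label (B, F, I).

C (White): max(13, 14, 15) = 15
D (White): max(10, 5, 14) = 14
E (White): max(2, 7, 4) = 7
B (Black): min(15, 14, 7) = 7
G (White): max(2, 6, 13) = 13
H (White): max(8, 5, 1) = 8
F (Black): min(13, 8, 1) = 1
J (White): max(10, 5, 6) = 10
K (White): max(8, 10, 1) = 10
I (Black): min(10, 10, 12) = 10
Root (White): max(7, 1, 10) = 10
White picks the child with the highest value: I (value 10).

I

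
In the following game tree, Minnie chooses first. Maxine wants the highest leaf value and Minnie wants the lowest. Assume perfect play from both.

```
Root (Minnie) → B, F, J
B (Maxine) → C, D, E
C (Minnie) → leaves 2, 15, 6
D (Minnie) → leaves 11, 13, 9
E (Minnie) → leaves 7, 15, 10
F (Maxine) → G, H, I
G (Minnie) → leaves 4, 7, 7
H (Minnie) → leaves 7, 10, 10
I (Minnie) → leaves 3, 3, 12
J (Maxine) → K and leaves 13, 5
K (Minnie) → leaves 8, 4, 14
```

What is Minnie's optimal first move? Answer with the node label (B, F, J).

C (Minnie): min(2, 15, 6) = 2
D (Minnie): min(11, 13, 9) = 9
E (Minnie): min(7, 15, 10) = 7
B (Maxine): max(2, 9, 7) = 9
G (Minnie): min(4, 7, 7) = 4
H (Minnie): min(7, 10, 10) = 7
I (Minnie): min(3, 3, 12) = 3
F (Maxine): max(4, 7, 3) = 7
K (Minnie): min(8, 4, 14) = 4
J (Maxine): max(4, 13, 5) = 13
Root (Minnie): min(9, 7, 13) = 7
Minnie picks the child with the lowest value: F (value 7).

F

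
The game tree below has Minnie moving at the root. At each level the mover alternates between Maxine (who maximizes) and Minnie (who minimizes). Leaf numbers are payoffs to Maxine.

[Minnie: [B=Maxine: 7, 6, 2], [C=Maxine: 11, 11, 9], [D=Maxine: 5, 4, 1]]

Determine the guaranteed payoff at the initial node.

B (Maxine): max(7, 6, 2) = 7
C (Maxine): max(11, 11, 9) = 11
D (Maxine): max(5, 4, 1) = 5
Root (Minnie): min(7, 11, 5) = 5

5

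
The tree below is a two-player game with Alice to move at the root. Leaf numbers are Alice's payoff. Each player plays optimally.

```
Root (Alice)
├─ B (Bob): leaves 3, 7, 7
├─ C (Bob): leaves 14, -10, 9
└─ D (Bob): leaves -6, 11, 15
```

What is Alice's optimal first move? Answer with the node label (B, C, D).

B (Bob): min(3, 7, 7) = 3
C (Bob): min(14, -10, 9) = -10
D (Bob): min(-6, 11, 15) = -6
Root (Alice): max(3, -10, -6) = 3
Alice picks the child with the highest value: B (value 3).

B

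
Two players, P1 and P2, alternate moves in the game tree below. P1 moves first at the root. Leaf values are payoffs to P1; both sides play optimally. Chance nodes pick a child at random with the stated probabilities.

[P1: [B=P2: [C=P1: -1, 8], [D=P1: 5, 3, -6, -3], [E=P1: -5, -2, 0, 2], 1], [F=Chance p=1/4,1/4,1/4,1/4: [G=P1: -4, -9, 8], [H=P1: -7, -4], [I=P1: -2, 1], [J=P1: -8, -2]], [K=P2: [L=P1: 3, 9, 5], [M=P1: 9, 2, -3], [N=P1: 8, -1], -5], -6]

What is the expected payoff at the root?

1

C (P1): max(-1, 8) = 8
D (P1): max(5, 3, -6, -3) = 5
E (P1): max(-5, -2, 0, 2) = 2
B (P2): min(8, 5, 2, 1) = 1
G (P1): max(-4, -9, 8) = 8
H (P1): max(-7, -4) = -4
I (P1): max(-2, 1) = 1
J (P1): max(-8, -2) = -2
F (Chance): 1/4·8 + 1/4·-4 + 1/4·1 + 1/4·-2 = 0.75
L (P1): max(3, 9, 5) = 9
M (P1): max(9, 2, -3) = 9
N (P1): max(8, -1) = 8
K (P2): min(9, 9, 8, -5) = -5
Root (P1): max(1, 0.75, -5, -6) = 1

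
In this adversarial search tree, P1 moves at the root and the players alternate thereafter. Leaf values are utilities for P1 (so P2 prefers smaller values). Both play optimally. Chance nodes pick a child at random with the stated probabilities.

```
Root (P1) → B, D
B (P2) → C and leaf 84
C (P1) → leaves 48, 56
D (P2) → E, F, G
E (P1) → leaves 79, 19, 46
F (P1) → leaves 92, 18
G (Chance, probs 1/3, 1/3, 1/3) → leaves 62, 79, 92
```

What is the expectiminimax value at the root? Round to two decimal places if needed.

77.67

C (P1): max(48, 56) = 56
B (P2): min(56, 84) = 56
E (P1): max(79, 19, 46) = 79
F (P1): max(92, 18) = 92
G (Chance): 1/3·62 + 1/3·79 + 1/3·92 = 77.67
D (P2): min(79, 92, 77.67) = 77.67
Root (P1): max(56, 77.67) = 77.67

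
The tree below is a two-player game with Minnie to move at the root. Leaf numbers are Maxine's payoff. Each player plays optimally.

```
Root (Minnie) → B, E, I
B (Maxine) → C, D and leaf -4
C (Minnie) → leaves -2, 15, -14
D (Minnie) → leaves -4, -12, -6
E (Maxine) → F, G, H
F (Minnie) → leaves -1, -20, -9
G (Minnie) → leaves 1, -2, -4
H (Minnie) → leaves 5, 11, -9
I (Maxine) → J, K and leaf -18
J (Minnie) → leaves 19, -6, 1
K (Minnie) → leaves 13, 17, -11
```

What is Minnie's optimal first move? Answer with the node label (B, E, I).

I

C (Minnie): min(-2, 15, -14) = -14
D (Minnie): min(-4, -12, -6) = -12
B (Maxine): max(-14, -12, -4) = -4
F (Minnie): min(-1, -20, -9) = -20
G (Minnie): min(1, -2, -4) = -4
H (Minnie): min(5, 11, -9) = -9
E (Maxine): max(-20, -4, -9) = -4
J (Minnie): min(19, -6, 1) = -6
K (Minnie): min(13, 17, -11) = -11
I (Maxine): max(-6, -11, -18) = -6
Root (Minnie): min(-4, -4, -6) = -6
Minnie picks the child with the lowest value: I (value -6).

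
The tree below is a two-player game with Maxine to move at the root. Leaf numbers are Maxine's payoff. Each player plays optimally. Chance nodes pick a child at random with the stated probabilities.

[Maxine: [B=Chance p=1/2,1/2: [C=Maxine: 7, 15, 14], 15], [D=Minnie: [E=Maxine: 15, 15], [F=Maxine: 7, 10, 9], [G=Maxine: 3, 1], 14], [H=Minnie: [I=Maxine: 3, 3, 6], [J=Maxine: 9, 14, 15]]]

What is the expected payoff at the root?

15

C (Maxine): max(7, 15, 14) = 15
B (Chance): 1/2·15 + 1/2·15 = 15
E (Maxine): max(15, 15) = 15
F (Maxine): max(7, 10, 9) = 10
G (Maxine): max(3, 1) = 3
D (Minnie): min(15, 10, 3, 14) = 3
I (Maxine): max(3, 3, 6) = 6
J (Maxine): max(9, 14, 15) = 15
H (Minnie): min(6, 15) = 6
Root (Maxine): max(15, 3, 6) = 15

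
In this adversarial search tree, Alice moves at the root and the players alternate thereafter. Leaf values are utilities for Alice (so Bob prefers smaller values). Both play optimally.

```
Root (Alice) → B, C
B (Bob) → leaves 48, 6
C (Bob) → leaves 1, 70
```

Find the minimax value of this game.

B (Bob): min(48, 6) = 6
C (Bob): min(1, 70) = 1
Root (Alice): max(6, 1) = 6

6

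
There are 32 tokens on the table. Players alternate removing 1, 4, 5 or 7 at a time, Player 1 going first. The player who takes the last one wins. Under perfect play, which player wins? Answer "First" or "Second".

Second

W/L table (W = player to move can force a win):
i:   0  1  2  3  4  5  6  7  8  9 10 11 12 13 14 15 16 17 18 19 20 21 22 23 24 25 26 27 28 29 30 31 32
     L  W  L  W  W  W  W  W  L  W  L  W  W  W  W  W  L  W  L  W  W  W  W  W  L  W  L  W  W  W  W  W  L
Position 32 is L, so the second player wins.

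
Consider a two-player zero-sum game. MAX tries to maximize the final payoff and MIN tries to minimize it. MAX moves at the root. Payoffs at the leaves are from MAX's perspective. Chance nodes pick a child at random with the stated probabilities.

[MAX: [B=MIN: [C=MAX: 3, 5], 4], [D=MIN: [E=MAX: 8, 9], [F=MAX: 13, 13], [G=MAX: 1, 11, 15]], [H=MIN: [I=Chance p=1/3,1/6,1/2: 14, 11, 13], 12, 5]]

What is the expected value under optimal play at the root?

9

C (MAX): max(3, 5) = 5
B (MIN): min(5, 4) = 4
E (MAX): max(8, 9) = 9
F (MAX): max(13, 13) = 13
G (MAX): max(1, 11, 15) = 15
D (MIN): min(9, 13, 15) = 9
I (Chance): 1/3·14 + 1/6·11 + 1/2·13 = 13
H (MIN): min(13, 12, 5) = 5
Root (MAX): max(4, 9, 5) = 9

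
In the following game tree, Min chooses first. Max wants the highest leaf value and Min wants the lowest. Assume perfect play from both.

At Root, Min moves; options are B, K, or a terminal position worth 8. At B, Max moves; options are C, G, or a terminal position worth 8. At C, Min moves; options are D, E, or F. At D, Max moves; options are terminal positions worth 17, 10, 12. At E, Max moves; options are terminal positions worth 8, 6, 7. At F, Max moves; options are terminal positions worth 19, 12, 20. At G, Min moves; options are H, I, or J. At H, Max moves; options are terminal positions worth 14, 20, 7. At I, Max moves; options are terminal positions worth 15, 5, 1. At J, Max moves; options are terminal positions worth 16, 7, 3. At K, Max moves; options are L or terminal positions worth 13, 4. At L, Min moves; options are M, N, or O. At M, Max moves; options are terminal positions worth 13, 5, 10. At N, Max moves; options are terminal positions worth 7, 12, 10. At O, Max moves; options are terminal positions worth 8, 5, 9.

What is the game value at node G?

15

H: max(14, 20, 7) = 20
I: max(15, 5, 1) = 15
J: max(16, 7, 3) = 16
G: min(20, 15, 16) = 15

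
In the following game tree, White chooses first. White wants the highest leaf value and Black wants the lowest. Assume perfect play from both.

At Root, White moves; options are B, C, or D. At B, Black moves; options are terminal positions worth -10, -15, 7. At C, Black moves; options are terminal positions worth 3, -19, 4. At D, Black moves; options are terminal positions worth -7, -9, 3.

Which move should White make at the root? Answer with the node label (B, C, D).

B (Black): min(-10, -15, 7) = -15
C (Black): min(3, -19, 4) = -19
D (Black): min(-7, -9, 3) = -9
Root (White): max(-15, -19, -9) = -9
White picks the child with the highest value: D (value -9).

D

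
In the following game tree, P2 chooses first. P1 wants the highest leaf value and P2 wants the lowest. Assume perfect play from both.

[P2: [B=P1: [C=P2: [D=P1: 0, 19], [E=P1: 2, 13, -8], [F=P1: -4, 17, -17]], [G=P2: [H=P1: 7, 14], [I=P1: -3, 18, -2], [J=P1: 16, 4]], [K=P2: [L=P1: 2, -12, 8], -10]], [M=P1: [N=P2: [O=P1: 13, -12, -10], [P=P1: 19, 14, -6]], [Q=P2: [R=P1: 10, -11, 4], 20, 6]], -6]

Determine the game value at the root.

-6

D (P1): max(0, 19) = 19
E (P1): max(2, 13, -8) = 13
F (P1): max(-4, 17, -17) = 17
C (P2): min(19, 13, 17) = 13
H (P1): max(7, 14) = 14
I (P1): max(-3, 18, -2) = 18
J (P1): max(16, 4) = 16
G (P2): min(14, 18, 16) = 14
L (P1): max(2, -12, 8) = 8
K (P2): min(8, -10) = -10
B (P1): max(13, 14, -10) = 14
O (P1): max(13, -12, -10) = 13
P (P1): max(19, 14, -6) = 19
N (P2): min(13, 19) = 13
R (P1): max(10, -11, 4) = 10
Q (P2): min(10, 20, 6) = 6
M (P1): max(13, 6) = 13
Root (P2): min(14, 13, -6) = -6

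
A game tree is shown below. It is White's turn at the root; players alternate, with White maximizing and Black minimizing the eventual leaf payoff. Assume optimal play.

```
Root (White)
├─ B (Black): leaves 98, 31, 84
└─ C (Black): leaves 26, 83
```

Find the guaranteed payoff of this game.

31

B (Black): min(98, 31, 84) = 31
C (Black): min(26, 83) = 26
Root (White): max(31, 26) = 31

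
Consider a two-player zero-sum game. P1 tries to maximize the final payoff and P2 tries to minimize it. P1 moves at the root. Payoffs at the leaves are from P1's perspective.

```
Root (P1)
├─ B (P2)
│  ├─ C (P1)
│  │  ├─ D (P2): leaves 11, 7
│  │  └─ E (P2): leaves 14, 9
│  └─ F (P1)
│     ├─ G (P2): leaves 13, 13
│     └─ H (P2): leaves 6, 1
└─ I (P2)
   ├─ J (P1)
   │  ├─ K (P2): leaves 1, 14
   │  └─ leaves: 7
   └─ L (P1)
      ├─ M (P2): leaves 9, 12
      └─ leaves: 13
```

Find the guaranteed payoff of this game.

9

D (P2): min(11, 7) = 7
E (P2): min(14, 9) = 9
C (P1): max(7, 9) = 9
G (P2): min(13, 13) = 13
H (P2): min(6, 1) = 1
F (P1): max(13, 1) = 13
B (P2): min(9, 13) = 9
K (P2): min(1, 14) = 1
J (P1): max(1, 7) = 7
M (P2): min(9, 12) = 9
L (P1): max(9, 13) = 13
I (P2): min(7, 13) = 7
Root (P1): max(9, 7) = 9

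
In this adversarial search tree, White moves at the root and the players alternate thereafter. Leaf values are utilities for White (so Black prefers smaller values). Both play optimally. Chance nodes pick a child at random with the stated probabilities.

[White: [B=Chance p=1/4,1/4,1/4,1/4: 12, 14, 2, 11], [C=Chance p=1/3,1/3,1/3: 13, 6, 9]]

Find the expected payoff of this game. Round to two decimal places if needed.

B (Chance): 1/4·12 + 1/4·14 + 1/4·2 + 1/4·11 = 9.75
C (Chance): 1/3·13 + 1/3·6 + 1/3·9 = 9.33
Root (White): max(9.75, 9.33) = 9.75

9.75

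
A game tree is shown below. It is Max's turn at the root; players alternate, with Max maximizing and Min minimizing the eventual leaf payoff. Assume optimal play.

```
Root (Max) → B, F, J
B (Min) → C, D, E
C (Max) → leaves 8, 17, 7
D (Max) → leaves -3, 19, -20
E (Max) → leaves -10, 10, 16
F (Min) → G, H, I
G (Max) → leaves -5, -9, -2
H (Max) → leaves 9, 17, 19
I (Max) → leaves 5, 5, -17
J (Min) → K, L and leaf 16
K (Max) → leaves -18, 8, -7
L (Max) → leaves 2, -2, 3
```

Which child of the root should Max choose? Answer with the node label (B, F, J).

C (Max): max(8, 17, 7) = 17
D (Max): max(-3, 19, -20) = 19
E (Max): max(-10, 10, 16) = 16
B (Min): min(17, 19, 16) = 16
G (Max): max(-5, -9, -2) = -2
H (Max): max(9, 17, 19) = 19
I (Max): max(5, 5, -17) = 5
F (Min): min(-2, 19, 5) = -2
K (Max): max(-18, 8, -7) = 8
L (Max): max(2, -2, 3) = 3
J (Min): min(8, 3, 16) = 3
Root (Max): max(16, -2, 3) = 16
Max picks the child with the highest value: B (value 16).

B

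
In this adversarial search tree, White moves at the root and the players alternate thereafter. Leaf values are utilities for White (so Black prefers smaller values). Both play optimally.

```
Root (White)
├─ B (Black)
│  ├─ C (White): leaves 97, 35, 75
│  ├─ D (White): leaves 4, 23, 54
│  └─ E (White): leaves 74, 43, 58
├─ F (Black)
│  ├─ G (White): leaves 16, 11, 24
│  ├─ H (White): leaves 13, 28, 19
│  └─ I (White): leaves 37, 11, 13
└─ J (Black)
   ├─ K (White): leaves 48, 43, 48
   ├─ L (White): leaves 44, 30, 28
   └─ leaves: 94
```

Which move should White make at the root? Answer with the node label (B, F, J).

B

C (White): max(97, 35, 75) = 97
D (White): max(4, 23, 54) = 54
E (White): max(74, 43, 58) = 74
B (Black): min(97, 54, 74) = 54
G (White): max(16, 11, 24) = 24
H (White): max(13, 28, 19) = 28
I (White): max(37, 11, 13) = 37
F (Black): min(24, 28, 37) = 24
K (White): max(48, 43, 48) = 48
L (White): max(44, 30, 28) = 44
J (Black): min(48, 44, 94) = 44
Root (White): max(54, 24, 44) = 54
White picks the child with the highest value: B (value 54).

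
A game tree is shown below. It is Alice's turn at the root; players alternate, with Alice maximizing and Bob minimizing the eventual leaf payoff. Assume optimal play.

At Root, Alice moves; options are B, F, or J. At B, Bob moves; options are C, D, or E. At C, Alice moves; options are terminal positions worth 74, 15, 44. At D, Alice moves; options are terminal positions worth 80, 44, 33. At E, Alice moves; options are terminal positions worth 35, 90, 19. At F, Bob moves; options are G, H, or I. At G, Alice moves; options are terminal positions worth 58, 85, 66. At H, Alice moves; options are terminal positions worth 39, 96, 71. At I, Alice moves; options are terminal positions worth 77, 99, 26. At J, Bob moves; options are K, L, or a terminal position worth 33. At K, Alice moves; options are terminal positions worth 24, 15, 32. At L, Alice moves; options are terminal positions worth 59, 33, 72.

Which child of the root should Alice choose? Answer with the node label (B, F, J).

F

C (Alice): max(74, 15, 44) = 74
D (Alice): max(80, 44, 33) = 80
E (Alice): max(35, 90, 19) = 90
B (Bob): min(74, 80, 90) = 74
G (Alice): max(58, 85, 66) = 85
H (Alice): max(39, 96, 71) = 96
I (Alice): max(77, 99, 26) = 99
F (Bob): min(85, 96, 99) = 85
K (Alice): max(24, 15, 32) = 32
L (Alice): max(59, 33, 72) = 72
J (Bob): min(32, 72, 33) = 32
Root (Alice): max(74, 85, 32) = 85
Alice picks the child with the highest value: F (value 85).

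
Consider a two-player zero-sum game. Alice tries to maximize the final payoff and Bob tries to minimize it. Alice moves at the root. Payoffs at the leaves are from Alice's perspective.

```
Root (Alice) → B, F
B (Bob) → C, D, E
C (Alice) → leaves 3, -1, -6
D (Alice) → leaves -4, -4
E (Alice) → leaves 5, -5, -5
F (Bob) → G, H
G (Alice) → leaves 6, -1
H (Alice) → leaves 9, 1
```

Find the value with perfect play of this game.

6

C (Alice): max(3, -1, -6) = 3
D (Alice): max(-4, -4) = -4
E (Alice): max(5, -5, -5) = 5
B (Bob): min(3, -4, 5) = -4
G (Alice): max(6, -1) = 6
H (Alice): max(9, 1) = 9
F (Bob): min(6, 9) = 6
Root (Alice): max(-4, 6) = 6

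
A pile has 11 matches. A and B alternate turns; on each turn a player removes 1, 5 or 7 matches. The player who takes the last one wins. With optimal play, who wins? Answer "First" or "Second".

Compute winning (W) and losing (L) positions by backward induction:
i:   0  1  2  3  4  5  6  7  8  9 10 11
     L  W  L  W  L  W  L  W  L  W  L  W
Position 11 is W, so the first player wins.

First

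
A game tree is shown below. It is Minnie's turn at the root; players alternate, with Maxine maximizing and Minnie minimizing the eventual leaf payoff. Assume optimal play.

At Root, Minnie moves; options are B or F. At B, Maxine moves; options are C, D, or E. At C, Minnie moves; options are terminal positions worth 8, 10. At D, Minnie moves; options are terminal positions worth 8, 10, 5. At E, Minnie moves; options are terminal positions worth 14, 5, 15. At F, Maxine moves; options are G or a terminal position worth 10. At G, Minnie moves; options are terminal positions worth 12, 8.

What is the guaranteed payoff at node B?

C: min(8, 10) = 8
D: min(8, 10, 5) = 5
E: min(14, 5, 15) = 5
B: max(8, 5, 5) = 8

8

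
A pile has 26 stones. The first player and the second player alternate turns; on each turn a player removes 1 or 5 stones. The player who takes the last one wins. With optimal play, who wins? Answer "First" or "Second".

Mark each pile size as W (mover wins) or L (mover loses):
i:   0  1  2  3  4  5  6  7  8  9 10 11 12 13 14 15 16 17 18 19 20 21 22 23 24 25 26
     L  W  L  W  L  W  L  W  L  W  L  W  L  W  L  W  L  W  L  W  L  W  L  W  L  W  L
Position 26 is L, so the second player wins.

Second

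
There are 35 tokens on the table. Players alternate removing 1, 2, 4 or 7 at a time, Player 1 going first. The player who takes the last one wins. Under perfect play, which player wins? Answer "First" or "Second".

First

Mark each pile size as W (mover wins) or L (mover loses):
i:   0  1  2  3  4  5  6  7  8  9 10 11 12 13 14 15 16 17 18 19 20 21 22 23 24 25 26 27 28 29 30 31 32 33 34 35
     L  W  W  L  W  W  L  W  W  L  W  W  L  W  W  L  W  W  L  W  W  L  W  W  L  W  W  L  W  W  L  W  W  L  W  W
Position 35 is W, so the first player wins.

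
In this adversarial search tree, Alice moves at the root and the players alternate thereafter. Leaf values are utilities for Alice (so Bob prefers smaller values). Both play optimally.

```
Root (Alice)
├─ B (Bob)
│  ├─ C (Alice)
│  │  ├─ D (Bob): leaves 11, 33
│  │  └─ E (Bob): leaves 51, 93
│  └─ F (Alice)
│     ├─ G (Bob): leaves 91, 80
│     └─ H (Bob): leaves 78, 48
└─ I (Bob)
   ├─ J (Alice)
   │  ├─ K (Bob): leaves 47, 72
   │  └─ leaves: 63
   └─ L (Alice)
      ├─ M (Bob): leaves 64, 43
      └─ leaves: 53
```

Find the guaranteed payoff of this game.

D (Bob): min(11, 33) = 11
E (Bob): min(51, 93) = 51
C (Alice): max(11, 51) = 51
G (Bob): min(91, 80) = 80
H (Bob): min(78, 48) = 48
F (Alice): max(80, 48) = 80
B (Bob): min(51, 80) = 51
K (Bob): min(47, 72) = 47
J (Alice): max(47, 63) = 63
M (Bob): min(64, 43) = 43
L (Alice): max(43, 53) = 53
I (Bob): min(63, 53) = 53
Root (Alice): max(51, 53) = 53

53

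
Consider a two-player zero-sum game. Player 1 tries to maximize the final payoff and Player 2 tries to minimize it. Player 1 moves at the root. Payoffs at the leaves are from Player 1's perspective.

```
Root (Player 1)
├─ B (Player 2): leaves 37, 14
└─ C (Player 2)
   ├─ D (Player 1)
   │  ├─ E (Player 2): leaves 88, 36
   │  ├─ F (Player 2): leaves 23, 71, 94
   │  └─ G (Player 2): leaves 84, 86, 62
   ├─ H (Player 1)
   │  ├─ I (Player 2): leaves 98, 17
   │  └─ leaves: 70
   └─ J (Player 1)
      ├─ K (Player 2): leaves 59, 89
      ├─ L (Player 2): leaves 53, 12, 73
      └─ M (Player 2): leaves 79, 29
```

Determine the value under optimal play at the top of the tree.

B (Player 2): min(37, 14) = 14
E (Player 2): min(88, 36) = 36
F (Player 2): min(23, 71, 94) = 23
G (Player 2): min(84, 86, 62) = 62
D (Player 1): max(36, 23, 62) = 62
I (Player 2): min(98, 17) = 17
H (Player 1): max(17, 70) = 70
K (Player 2): min(59, 89) = 59
L (Player 2): min(53, 12, 73) = 12
M (Player 2): min(79, 29) = 29
J (Player 1): max(59, 12, 29) = 59
C (Player 2): min(62, 70, 59) = 59
Root (Player 1): max(14, 59) = 59

59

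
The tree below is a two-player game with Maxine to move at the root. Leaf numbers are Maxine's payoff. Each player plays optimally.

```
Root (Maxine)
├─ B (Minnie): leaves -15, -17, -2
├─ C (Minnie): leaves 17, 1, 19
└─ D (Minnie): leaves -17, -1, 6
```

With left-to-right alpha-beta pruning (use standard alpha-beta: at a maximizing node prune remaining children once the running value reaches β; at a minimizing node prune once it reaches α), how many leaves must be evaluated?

7

B [α=-∞,β=+∞]: v=-17
C [α=-17,β=+∞]: v=1
D [α=1,β=+∞]: v=-17 after child 1 ≤ α → α-cutoff, skip 2
Root [α=-∞,β=+∞]: v=1
Leaves evaluated: 7 of 9.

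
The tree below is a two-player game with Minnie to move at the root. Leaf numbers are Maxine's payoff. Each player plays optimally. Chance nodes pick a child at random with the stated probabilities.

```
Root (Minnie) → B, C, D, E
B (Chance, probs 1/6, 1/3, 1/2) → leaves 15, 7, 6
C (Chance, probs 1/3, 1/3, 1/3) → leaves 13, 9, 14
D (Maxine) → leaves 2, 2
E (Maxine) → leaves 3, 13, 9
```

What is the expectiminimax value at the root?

B (Chance): 1/6·15 + 1/3·7 + 1/2·6 = 7.83
C (Chance): 1/3·13 + 1/3·9 + 1/3·14 = 12
D (Maxine): max(2, 2) = 2
E (Maxine): max(3, 13, 9) = 13
Root (Minnie): min(7.83, 12, 2, 13) = 2

2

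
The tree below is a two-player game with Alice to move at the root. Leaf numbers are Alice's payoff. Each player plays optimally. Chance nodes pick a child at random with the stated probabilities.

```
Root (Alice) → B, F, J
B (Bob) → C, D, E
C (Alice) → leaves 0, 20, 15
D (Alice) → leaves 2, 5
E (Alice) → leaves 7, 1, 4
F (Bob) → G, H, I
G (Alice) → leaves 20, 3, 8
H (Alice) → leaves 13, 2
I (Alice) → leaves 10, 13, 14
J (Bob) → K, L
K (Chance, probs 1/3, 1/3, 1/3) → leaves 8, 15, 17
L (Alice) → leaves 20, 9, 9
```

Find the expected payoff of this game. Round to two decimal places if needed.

13.33

C (Alice): max(0, 20, 15) = 20
D (Alice): max(2, 5) = 5
E (Alice): max(7, 1, 4) = 7
B (Bob): min(20, 5, 7) = 5
G (Alice): max(20, 3, 8) = 20
H (Alice): max(13, 2) = 13
I (Alice): max(10, 13, 14) = 14
F (Bob): min(20, 13, 14) = 13
K (Chance): 1/3·8 + 1/3·15 + 1/3·17 = 13.33
L (Alice): max(20, 9, 9) = 20
J (Bob): min(13.33, 20) = 13.33
Root (Alice): max(5, 13, 13.33) = 13.33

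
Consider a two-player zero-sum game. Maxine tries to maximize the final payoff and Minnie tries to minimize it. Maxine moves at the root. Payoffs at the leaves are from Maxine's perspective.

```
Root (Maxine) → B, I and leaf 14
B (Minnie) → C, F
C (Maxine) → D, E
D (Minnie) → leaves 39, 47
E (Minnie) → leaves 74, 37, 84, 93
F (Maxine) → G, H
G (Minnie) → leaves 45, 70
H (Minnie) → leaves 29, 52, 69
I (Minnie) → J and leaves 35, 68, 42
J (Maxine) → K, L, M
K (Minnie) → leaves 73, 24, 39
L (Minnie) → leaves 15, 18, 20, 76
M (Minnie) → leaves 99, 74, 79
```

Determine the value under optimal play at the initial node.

39

D (Minnie): min(39, 47) = 39
E (Minnie): min(74, 37, 84, 93) = 37
C (Maxine): max(39, 37) = 39
G (Minnie): min(45, 70) = 45
H (Minnie): min(29, 52, 69) = 29
F (Maxine): max(45, 29) = 45
B (Minnie): min(39, 45) = 39
K (Minnie): min(73, 24, 39) = 24
L (Minnie): min(15, 18, 20, 76) = 15
M (Minnie): min(99, 74, 79) = 74
J (Maxine): max(24, 15, 74) = 74
I (Minnie): min(74, 35, 68, 42) = 35
Root (Maxine): max(39, 35, 14) = 39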